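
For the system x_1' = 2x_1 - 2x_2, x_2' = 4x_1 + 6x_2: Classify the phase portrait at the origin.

unstable spiral

A = [[2,-2],[4,6]]; det(A-λI) = λ^2 - 8λ + 20.
λ = 4 ± 2i: positive real part.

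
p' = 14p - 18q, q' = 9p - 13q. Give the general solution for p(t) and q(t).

p(t) = C_1e^(-4t) + 2C_2e^(5t), q(t) = C_1e^(-4t) + C_2e^(5t)

Coefficient matrix A = [[14, -18], [9, -13]].
Characteristic polynomial det(A - λI) = λ^2 - λ - 20 = 0.
Eigenvalues λ = -4, 5.
For λ=-4: (A-λI) row 1 is [18, -18], so an eigenvector is (1, 1).
For λ=5: (A-λI) row 1 is [9, -18], so an eigenvector is (2, 1).
General solution: C_1e^(-4t)(1,1) + C_2e^(5t)(2,1).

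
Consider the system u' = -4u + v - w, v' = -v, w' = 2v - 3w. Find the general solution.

u(t) = C_1e^(-3t) + C_3e^(-4t), v(t) = C_2e^(-t), w(t) = -C_1e^(-3t) + C_2e^(-t)

Coefficient matrix A = [[-4, 1, -1], [0, -1, 0], [0, 2, -3]].
det(A - λI) = 0 gives eigenvalues λ = -3, -1, -4.
For λ=-3: eigenvector (1,0,-1).
For λ=-1: eigenvector (0,1,1).
For λ=-4: eigenvector (1,0,0).
General solution: C_1e^(-3t)(1,0,-1) + C_2e^(-t)(0,1,1) + C_3e^(-4t)(1,0,0).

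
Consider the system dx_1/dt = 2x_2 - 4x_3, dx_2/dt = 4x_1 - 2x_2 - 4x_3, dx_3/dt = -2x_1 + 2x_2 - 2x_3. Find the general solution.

Coefficient matrix A = [[0, 2, -4], [4, -2, -4], [-2, 2, -2]].
det(A - λI) = 0 gives eigenvalues λ = 2, -4, -2.
For λ=2: eigenvector (-1,-1,0).
For λ=-4: eigenvector (-1,0,-1).
For λ=-2: eigenvector (1,1,1).
General solution: C_1e^(2t)(-1,-1,0) + C_2e^(-4t)(-1,0,-1) + C_3e^(-2t)(1,1,1).

x_1(t) = -C_1e^(2t) - C_2e^(-4t) + C_3e^(-2t), x_2(t) = -C_1e^(2t) + C_3e^(-2t), x_3(t) = -C_2e^(-4t) + C_3e^(-2t)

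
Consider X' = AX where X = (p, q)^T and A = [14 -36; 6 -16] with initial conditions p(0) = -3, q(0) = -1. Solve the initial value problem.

p(t) = -3e^(2t), q(t) = -e^(2t)

Coefficient matrix A = [[14, -36], [6, -16]].
Characteristic polynomial det(A - λI) = λ^2 + 2λ - 8 = 0.
Eigenvalues λ = -4, 2.
For λ=-4: (A-λI) row 1 is [18, -36], so an eigenvector is (-2, -1).
For λ=2: (A-λI) row 1 is [12, -36], so an eigenvector is (-3, -1).
General solution: C_1e^(-4t)(-2,-1) + C_2e^(2t)(-3,-1).
Applying p(0)=-3, q(0)=-1 gives C_1=0, C_2=1.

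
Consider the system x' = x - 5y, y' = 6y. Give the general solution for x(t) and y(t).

x(t) = K_1e^(t) - K_2e^(6t), y(t) = K_2e^(6t)

Coefficient matrix A = [[1, -5], [0, 6]].
Characteristic polynomial det(A - λI) = λ^2 - 7λ + 6 = 0.
Eigenvalues λ = 1, 6.
For λ=1: (A-λI) row 1 is [0, -5], so an eigenvector is (1, 0).
For λ=6: (A-λI) row 1 is [-5, -5], so an eigenvector is (-1, 1).
General solution: K_1e^(t)(1,0) + K_2e^(6t)(-1,1).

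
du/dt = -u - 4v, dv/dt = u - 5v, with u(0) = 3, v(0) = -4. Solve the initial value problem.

Coefficient matrix A = [[-1, -4], [1, -5]].
Characteristic polynomial det(A - λI) = λ^2 + 6λ + 9 = 0.
Single eigenvalue λ = -3 with algebraic multiplicity 2.
Eigenvector v = (2,1); generalized eigenvector w with (A-λI)w=v is (3,1).
General solution: e^(-3t)[K_1·v + K_2·(t·v + w)].
Applying u(0)=3, v(0)=-4 gives K_1=-15, K_2=11.

u(t) = 22te^(-3t) + 3e^(-3t), v(t) = 11te^(-3t) - 4e^(-3t)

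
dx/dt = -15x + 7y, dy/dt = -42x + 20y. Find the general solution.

x(t) = -c_1e^(-t) - c_2e^(6t), y(t) = -2c_1e^(-t) - 3c_2e^(6t)

Coefficient matrix A = [[-15, 7], [-42, 20]].
Characteristic polynomial det(A - λI) = λ^2 - 5λ - 6 = 0.
Eigenvalues λ = -1, 6.
For λ=-1: (A-λI) row 1 is [-14, 7], so an eigenvector is (-1, -2).
For λ=6: (A-λI) row 1 is [-21, 7], so an eigenvector is (-1, -3).
General solution: c_1e^(-t)(-1,-2) + c_2e^(6t)(-1,-3).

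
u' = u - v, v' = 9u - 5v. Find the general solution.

Coefficient matrix A = [[1, -1], [9, -5]].
Characteristic polynomial det(A - λI) = λ^2 + 4λ + 4 = 0.
Single eigenvalue λ = -2 with algebraic multiplicity 2.
Eigenvector v = (-1,-3); generalized eigenvector w with (A-λI)w=v is (0,1).
General solution: e^(-2t)[C_1·v + C_2·(t·v + w)].

u(t) = -C_1e^(-2t) - C_2te^(-2t), v(t) = -3C_1e^(-2t) - 3C_2te^(-2t) + C_2e^(-2t)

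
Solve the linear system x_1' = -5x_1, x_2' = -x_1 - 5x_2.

x_1(t) = K_2e^(-5t), x_2(t) = -K_1e^(-5t) - K_2te^(-5t) + K_2e^(-5t)

Coefficient matrix A = [[-5, 0], [-1, -5]].
Characteristic polynomial det(A - λI) = λ^2 + 10λ + 25 = 0.
Single eigenvalue λ = -5 with algebraic multiplicity 2.
Eigenvector v = (0,-1); generalized eigenvector w with (A-λI)w=v is (1,1).
General solution: e^(-5t)[K_1·v + K_2·(t·v + w)].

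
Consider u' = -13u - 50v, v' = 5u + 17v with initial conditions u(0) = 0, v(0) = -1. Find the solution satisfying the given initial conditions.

u(t) = 10e^(2t)sin(5t), v(t) = -3e^(2t)sin(5t) - e^(2t)cos(5t)

Coefficient matrix A = [[-13, -50], [5, 17]].
Characteristic polynomial det(A - λI) = λ^2 - 4λ + 29 = 0.
Eigenvalues λ = 2 ± 5i (complex conjugate pair).
For λ=2+5i: an eigenvector is (-1,0) - i(3,-1) = (-1 - 3i, 0 + i).
A real fundamental pair from Re and Im of e^((2+5i)t)v: X_1 = e^(2t)(cos(5t)·(-1,0) + sin(5t)·(3,-1)), X_2 = e^(2t)(sin(5t)·(-1,0) - cos(5t)·(3,-1)).
General solution: C_1X_1 + C_2X_2.
Applying u(0)=0, v(0)=-1 gives C_1=3, C_2=-1.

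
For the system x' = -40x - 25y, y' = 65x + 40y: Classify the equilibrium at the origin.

center

A = [[-40,-25],[65,40]]; det(A-λI) = λ^2 + 25.
λ = 0 ± 5i: zero real part.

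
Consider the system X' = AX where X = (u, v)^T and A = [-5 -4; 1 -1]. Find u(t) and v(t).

u(t) = 2C_1e^(-3t) + 2C_2te^(-3t) - 3C_2e^(-3t), v(t) = -C_1e^(-3t) - C_2te^(-3t) + C_2e^(-3t)

Coefficient matrix A = [[-5, -4], [1, -1]].
Characteristic polynomial det(A - λI) = λ^2 + 6λ + 9 = 0.
Single eigenvalue λ = -3 with algebraic multiplicity 2.
Eigenvector v = (2,-1); generalized eigenvector w with (A-λI)w=v is (-3,1).
General solution: e^(-3t)[C_1·v + C_2·(t·v + w)].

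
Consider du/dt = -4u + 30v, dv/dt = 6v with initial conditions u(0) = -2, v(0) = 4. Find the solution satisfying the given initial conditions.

Coefficient matrix A = [[-4, 30], [0, 6]].
Characteristic polynomial det(A - λI) = λ^2 - 2λ - 24 = 0.
Eigenvalues λ = 6, -4.
For λ=6: (A-λI) row 1 is [-10, 30], so an eigenvector is (-3, -1).
For λ=-4: (A-λI) row 1 is [0, 30], so an eigenvector is (1, 0).
General solution: C_1e^(6t)(-3,-1) + C_2e^(-4t)(1,0).
Applying u(0)=-2, v(0)=4 gives C_1=-4, C_2=-14.

u(t) = 12e^(6t) - 14e^(-4t), v(t) = 4e^(6t)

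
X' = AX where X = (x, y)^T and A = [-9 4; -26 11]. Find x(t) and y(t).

Coefficient matrix A = [[-9, 4], [-26, 11]].
Characteristic polynomial det(A - λI) = λ^2 - 2λ + 5 = 0.
Eigenvalues λ = 1 ± 2i (complex conjugate pair).
For λ=1+2i: an eigenvector is (-1,-3) - i(-1,-2) = (-1 + i, -3 + 2i).
A real fundamental pair from Re and Im of e^((1+2i)t)v: X_1 = e^(t)(cos(2t)·(-1,-3) + sin(2t)·(-1,-2)), X_2 = e^(t)(sin(2t)·(-1,-3) - cos(2t)·(-1,-2)).
General solution: K_1X_1 + K_2X_2.

x(t) = -K_1e^(t)sin(2t) - K_1e^(t)cos(2t) - K_2e^(t)sin(2t) + K_2e^(t)cos(2t), y(t) = -2K_1e^(t)sin(2t) - 3K_1e^(t)cos(2t) - 3K_2e^(t)sin(2t) + 2K_2e^(t)cos(2t)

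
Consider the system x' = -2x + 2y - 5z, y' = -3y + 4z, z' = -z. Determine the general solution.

x(t) = K_1e^(-2t) - 2K_2e^(-3t) - K_3e^(-t), y(t) = K_2e^(-3t) + 2K_3e^(-t), z(t) = K_3e^(-t)

Coefficient matrix A = [[-2, 2, -5], [0, -3, 4], [0, 0, -1]].
det(A - λI) = 0 gives eigenvalues λ = -2, -3, -1.
For λ=-2: eigenvector (1,0,0).
For λ=-3: eigenvector (-2,1,0).
For λ=-1: eigenvector (-1,2,1).
General solution: K_1e^(-2t)(1,0,0) + K_2e^(-3t)(-2,1,0) + K_3e^(-t)(-1,2,1).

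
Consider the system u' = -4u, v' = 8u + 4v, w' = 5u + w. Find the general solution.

Coefficient matrix A = [[-4, 0, 0], [8, 4, 0], [5, 0, 1]].
det(A - λI) = 0 gives eigenvalues λ = 1, 4, -4.
For λ=1: eigenvector (0,0,-1).
For λ=4: eigenvector (0,1,0).
For λ=-4: eigenvector (1,-1,-1).
General solution: C_1e^(t)(0,0,-1) + C_2e^(4t)(0,1,0) + C_3e^(-4t)(1,-1,-1).

u(t) = C_3e^(-4t), v(t) = C_2e^(4t) - C_3e^(-4t), w(t) = -C_1e^(t) - C_3e^(-4t)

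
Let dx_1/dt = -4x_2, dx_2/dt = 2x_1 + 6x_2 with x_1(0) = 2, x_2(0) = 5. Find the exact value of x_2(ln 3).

909

A = [[0,-4],[2,6]]; eigenvalues λ = 2, 4.
Eigenvectors: (2,-1) for λ=2, (-1,1) for λ=4.
From the initial condition, c_1 = 7, c_2 = 12.
x_2(ln 3) = (7)(3^2)(-1) + (12)(3^4)(1) = 909.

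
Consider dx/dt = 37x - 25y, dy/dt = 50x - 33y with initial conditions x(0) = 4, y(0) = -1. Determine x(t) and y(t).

x(t) = 33e^(2t)sin(5t) + 4e^(2t)cos(5t), y(t) = 47e^(2t)sin(5t) - e^(2t)cos(5t)

Coefficient matrix A = [[37, -25], [50, -33]].
Characteristic polynomial det(A - λI) = λ^2 - 4λ + 29 = 0.
Eigenvalues λ = 2 ± 5i (complex conjugate pair).
For λ=2+5i: an eigenvector is (-2,-3) - i(1,1) = (-2 - i, -3 - i).
A real fundamental pair from Re and Im of e^((2+5i)t)v: X_1 = e^(2t)(cos(5t)·(-2,-3) + sin(5t)·(1,1)), X_2 = e^(2t)(sin(5t)·(-2,-3) - cos(5t)·(1,1)).
General solution: K_1X_1 + K_2X_2.
Applying x(0)=4, y(0)=-1 gives K_1=5, K_2=-14.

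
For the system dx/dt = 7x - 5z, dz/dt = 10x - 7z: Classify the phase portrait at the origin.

center

A = [[7,-5],[10,-7]]; det(A-λI) = λ^2 + 1.
λ = 0 ± i: zero real part.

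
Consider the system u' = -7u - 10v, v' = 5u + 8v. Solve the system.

u(t) = -2C_1e^(-2t) + C_2e^(3t), v(t) = C_1e^(-2t) - C_2e^(3t)

Coefficient matrix A = [[-7, -10], [5, 8]].
Characteristic polynomial det(A - λI) = λ^2 - λ - 6 = 0.
Eigenvalues λ = -2, 3.
For λ=-2: (A-λI) row 1 is [-5, -10], so an eigenvector is (-2, 1).
For λ=3: (A-λI) row 1 is [-10, -10], so an eigenvector is (1, -1).
General solution: C_1e^(-2t)(-2,1) + C_2e^(3t)(1,-1).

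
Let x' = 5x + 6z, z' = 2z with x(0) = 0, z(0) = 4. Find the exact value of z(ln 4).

64

A = [[5,6],[0,2]]; eigenvalues λ = 5, 2.
Eigenvectors: (-1,0) for λ=5, (-2,1) for λ=2.
From the initial condition, c_1 = -8, c_2 = 4.
z(ln 4) = (-8)(4^5)(0) + (4)(4^2)(1) = 64.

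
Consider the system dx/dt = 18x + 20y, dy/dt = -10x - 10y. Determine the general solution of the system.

x(t) = c_1e^(4t)sin(2t) + 3c_1e^(4t)cos(2t) + 3c_2e^(4t)sin(2t) - c_2e^(4t)cos(2t), y(t) = -c_1e^(4t)sin(2t) - 2c_1e^(4t)cos(2t) - 2c_2e^(4t)sin(2t) + c_2e^(4t)cos(2t)

Coefficient matrix A = [[18, 20], [-10, -10]].
Characteristic polynomial det(A - λI) = λ^2 - 8λ + 20 = 0.
Eigenvalues λ = 4 ± 2i (complex conjugate pair).
For λ=4+2i: an eigenvector is (3,-2) - i(1,-1) = (3 - i, -2 + i).
A real fundamental pair from Re and Im of e^((4+2i)t)v: X_1 = e^(4t)(cos(2t)·(3,-2) + sin(2t)·(1,-1)), X_2 = e^(4t)(sin(2t)·(3,-2) - cos(2t)·(1,-1)).
General solution: c_1X_1 + c_2X_2.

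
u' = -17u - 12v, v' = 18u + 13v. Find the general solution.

Coefficient matrix A = [[-17, -12], [18, 13]].
Characteristic polynomial det(A - λI) = λ^2 + 4λ - 5 = 0.
Eigenvalues λ = -5, 1.
For λ=-5: (A-λI) row 1 is [-12, -12], so an eigenvector is (-1, 1).
For λ=1: (A-λI) row 1 is [-18, -12], so an eigenvector is (2, -3).
General solution: K_1e^(-5t)(-1,1) + K_2e^(t)(2,-3).

u(t) = -K_1e^(-5t) + 2K_2e^(t), v(t) = K_1e^(-5t) - 3K_2e^(t)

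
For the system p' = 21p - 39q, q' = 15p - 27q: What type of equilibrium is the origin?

stable spiral

A = [[21,-39],[15,-27]]; det(A-λI) = λ^2 + 6λ + 18.
λ = -3 ± 3i: negative real part.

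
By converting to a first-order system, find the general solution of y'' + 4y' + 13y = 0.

Let x_1 = y, x_2 = y'. Then x_1' = x_2 and x_2' = -13x_1 - 4x_2.
A = [[0,1],[-13,-4]]; det(A-λI) = λ^2 + 4λ + 13.
Eigenvalues λ = -2 ± 3i.

y(t) = K_1e^(-2t)cos(3t) + K_2e^(-2t)sin(3t)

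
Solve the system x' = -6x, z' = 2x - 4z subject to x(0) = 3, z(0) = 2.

x(t) = 3e^(-6t), z(t) = 5e^(-4t) - 3e^(-6t)

Coefficient matrix A = [[-6, 0], [2, -4]].
Characteristic polynomial det(A - λI) = λ^2 + 10λ + 24 = 0.
Eigenvalues λ = -6, -4.
For λ=-6: (A-λI) row 2 is [2, 2], so an eigenvector is (-1, 1).
For λ=-4: (A-λI) row 1 is [-2, 0], so an eigenvector is (0, 1).
General solution: K_1e^(-6t)(-1,1) + K_2e^(-4t)(0,1).
Applying x(0)=3, z(0)=2 gives K_1=-3, K_2=5.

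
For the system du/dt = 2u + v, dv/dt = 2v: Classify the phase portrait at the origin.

unstable improper node

A = [[2,1],[0,2]]; det(A-λI) = λ^2 - 4λ + 4.
repeated λ = 2 with a single eigenvector.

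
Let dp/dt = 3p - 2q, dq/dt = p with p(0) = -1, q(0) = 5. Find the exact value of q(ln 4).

-52

A = [[3,-2],[1,0]]; eigenvalues λ = 2, 1.
Eigenvectors: (2,1) for λ=2, (1,1) for λ=1.
From the initial condition, c_1 = -6, c_2 = 11.
q(ln 4) = (-6)(4^2)(1) + (11)(4^1)(1) = -52.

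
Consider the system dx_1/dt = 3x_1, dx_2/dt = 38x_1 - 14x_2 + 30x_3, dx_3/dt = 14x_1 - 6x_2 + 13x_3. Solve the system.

Coefficient matrix A = [[3, 0, 0], [38, -14, 30], [14, -6, 13]].
det(A - λI) = 0 gives eigenvalues λ = 3, -2, 1.
For λ=3: eigenvector (1,4,1).
For λ=-2: eigenvector (0,5,2).
For λ=1: eigenvector (0,2,1).
General solution: c_1e^(3t)(1,4,1) + c_2e^(-2t)(0,5,2) + c_3e^(t)(0,2,1).

x_1(t) = c_1e^(3t), x_2(t) = 4c_1e^(3t) + 5c_2e^(-2t) + 2c_3e^(t), x_3(t) = c_1e^(3t) + 2c_2e^(-2t) + c_3e^(t)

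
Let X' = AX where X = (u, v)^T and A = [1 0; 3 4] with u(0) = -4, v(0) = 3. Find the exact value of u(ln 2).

A = [[1,0],[3,4]]; eigenvalues λ = 4, 1.
Eigenvectors: (0,-1) for λ=4, (1,-1) for λ=1.
From the initial condition, c_1 = 1, c_2 = -4.
u(ln 2) = (1)(2^4)(0) + (-4)(2^1)(1) = -8.

-8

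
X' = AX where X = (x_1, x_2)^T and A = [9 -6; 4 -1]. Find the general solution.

x_1(t) = 3K_1e^(5t) - K_2e^(3t), x_2(t) = 2K_1e^(5t) - K_2e^(3t)

Coefficient matrix A = [[9, -6], [4, -1]].
Characteristic polynomial det(A - λI) = λ^2 - 8λ + 15 = 0.
Eigenvalues λ = 5, 3.
For λ=5: (A-λI) row 1 is [4, -6], so an eigenvector is (3, 2).
For λ=3: (A-λI) row 1 is [6, -6], so an eigenvector is (-1, -1).
General solution: K_1e^(5t)(3,2) + K_2e^(3t)(-1,-1).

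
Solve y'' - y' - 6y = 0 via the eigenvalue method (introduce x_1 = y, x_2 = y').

Let x_1 = y, x_2 = y'. Then x_1' = x_2 and x_2' = 6x_1 + x_2.
A = [[0,1],[6,1]]; det(A-λI) = λ^2 - λ - 6.
Eigenvalues λ = -2, 3 with eigenvectors (1,-2), (1,3).

y(t) = C_1e^(-2t) + C_2e^(3t)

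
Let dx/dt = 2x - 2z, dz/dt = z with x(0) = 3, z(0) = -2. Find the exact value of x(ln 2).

20

A = [[2,-2],[0,1]]; eigenvalues λ = 2, 1.
Eigenvectors: (-1,0) for λ=2, (-2,-1) for λ=1.
From the initial condition, c_1 = -7, c_2 = 2.
x(ln 2) = (-7)(2^2)(-1) + (2)(2^1)(-2) = 20.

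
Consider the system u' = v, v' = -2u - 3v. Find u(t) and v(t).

u(t) = -c_1e^(-2t) - c_2e^(-t), v(t) = 2c_1e^(-2t) + c_2e^(-t)

Coefficient matrix A = [[0, 1], [-2, -3]].
Characteristic polynomial det(A - λI) = λ^2 + 3λ + 2 = 0.
Eigenvalues λ = -2, -1.
For λ=-2: (A-λI) row 1 is [2, 1], so an eigenvector is (-1, 2).
For λ=-1: (A-λI) row 1 is [1, 1], so an eigenvector is (-1, 1).
General solution: c_1e^(-2t)(-1,2) + c_2e^(-t)(-1,1).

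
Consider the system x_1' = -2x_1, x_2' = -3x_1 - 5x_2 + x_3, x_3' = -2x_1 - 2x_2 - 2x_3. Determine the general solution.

x_1(t) = C_2e^(-2t), x_2(t) = -C_1e^(-3t) - C_2e^(-2t) + C_3e^(-4t), x_3(t) = -2C_1e^(-3t) + C_3e^(-4t)

Coefficient matrix A = [[-2, 0, 0], [-3, -5, 1], [-2, -2, -2]].
det(A - λI) = 0 gives eigenvalues λ = -3, -2, -4.
For λ=-3: eigenvector (0,-1,-2).
For λ=-2: eigenvector (1,-1,0).
For λ=-4: eigenvector (0,1,1).
General solution: C_1e^(-3t)(0,-1,-2) + C_2e^(-2t)(1,-1,0) + C_3e^(-4t)(0,1,1).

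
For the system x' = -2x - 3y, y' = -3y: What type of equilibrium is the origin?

A = [[-2,-3],[0,-3]]; det(A-λI) = λ^2 + 5λ + 6.
λ = -3, -2: both negative.

stable node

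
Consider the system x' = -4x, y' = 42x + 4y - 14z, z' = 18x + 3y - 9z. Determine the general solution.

Coefficient matrix A = [[-4, 0, 0], [42, 4, -14], [18, 3, -9]].
det(A - λI) = 0 gives eigenvalues λ = -4, -2, -3.
For λ=-4: eigenvector (1,-21,-9).
For λ=-2: eigenvector (0,7,3).
For λ=-3: eigenvector (0,2,1).
General solution: c_1e^(-4t)(1,-21,-9) + c_2e^(-2t)(0,7,3) + c_3e^(-3t)(0,2,1).

x(t) = c_1e^(-4t), y(t) = -21c_1e^(-4t) + 7c_2e^(-2t) + 2c_3e^(-3t), z(t) = -9c_1e^(-4t) + 3c_2e^(-2t) + c_3e^(-3t)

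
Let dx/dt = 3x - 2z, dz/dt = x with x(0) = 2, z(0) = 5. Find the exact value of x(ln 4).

-64

A = [[3,-2],[1,0]]; eigenvalues λ = 1, 2.
Eigenvectors: (-1,-1) for λ=1, (-2,-1) for λ=2.
From the initial condition, c_1 = -8, c_2 = 3.
x(ln 4) = (-8)(4^1)(-1) + (3)(4^2)(-2) = -64.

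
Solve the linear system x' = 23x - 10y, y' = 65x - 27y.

x(t) = K_1e^(-2t)sin(5t) - K_1e^(-2t)cos(5t) - K_2e^(-2t)sin(5t) - K_2e^(-2t)cos(5t), y(t) = 2K_1e^(-2t)sin(5t) - 3K_1e^(-2t)cos(5t) - 3K_2e^(-2t)sin(5t) - 2K_2e^(-2t)cos(5t)

Coefficient matrix A = [[23, -10], [65, -27]].
Characteristic polynomial det(A - λI) = λ^2 + 4λ + 29 = 0.
Eigenvalues λ = -2 ± 5i (complex conjugate pair).
For λ=-2+5i: an eigenvector is (-1,-3) - i(1,2) = (-1 - i, -3 - 2i).
A real fundamental pair from Re and Im of e^((-2+5i)t)v: X_1 = e^(-2t)(cos(5t)·(-1,-3) + sin(5t)·(1,2)), X_2 = e^(-2t)(sin(5t)·(-1,-3) - cos(5t)·(1,2)).
General solution: K_1X_1 + K_2X_2.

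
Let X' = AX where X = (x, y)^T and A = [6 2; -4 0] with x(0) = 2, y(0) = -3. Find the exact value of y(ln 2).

-24

A = [[6,2],[-4,0]]; eigenvalues λ = 4, 2.
Eigenvectors: (1,-1) for λ=4, (-1,2) for λ=2.
From the initial condition, c_1 = 1, c_2 = -1.
y(ln 2) = (1)(2^4)(-1) + (-1)(2^2)(2) = -24.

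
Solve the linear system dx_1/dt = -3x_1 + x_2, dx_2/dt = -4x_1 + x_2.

Coefficient matrix A = [[-3, 1], [-4, 1]].
Characteristic polynomial det(A - λI) = λ^2 + 2λ + 1 = 0.
Single eigenvalue λ = -1 with algebraic multiplicity 2.
Eigenvector v = (-1,-2); generalized eigenvector w with (A-λI)w=v is (0,-1).
General solution: e^(-t)[C_1·v + C_2·(t·v + w)].

x_1(t) = -C_1e^(-t) - C_2te^(-t), x_2(t) = -2C_1e^(-t) - 2C_2te^(-t) - C_2e^(-t)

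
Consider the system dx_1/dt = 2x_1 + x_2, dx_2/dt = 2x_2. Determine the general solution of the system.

x_1(t) = K_1e^(2t) + K_2te^(2t) + 2K_2e^(2t), x_2(t) = K_2e^(2t)

Coefficient matrix A = [[2, 1], [0, 2]].
Characteristic polynomial det(A - λI) = λ^2 - 4λ + 4 = 0.
Single eigenvalue λ = 2 with algebraic multiplicity 2.
Eigenvector v = (1,0); generalized eigenvector w with (A-λI)w=v is (2,1).
General solution: e^(2t)[K_1·v + K_2·(t·v + w)].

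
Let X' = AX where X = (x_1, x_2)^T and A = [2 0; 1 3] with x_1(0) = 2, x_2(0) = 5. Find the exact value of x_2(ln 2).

48

A = [[2,0],[1,3]]; eigenvalues λ = 2, 3.
Eigenvectors: (-1,1) for λ=2, (0,-1) for λ=3.
From the initial condition, c_1 = -2, c_2 = -7.
x_2(ln 2) = (-2)(2^2)(1) + (-7)(2^3)(-1) = 48.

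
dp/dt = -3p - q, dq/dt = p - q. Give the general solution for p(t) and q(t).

p(t) = -K_1e^(-2t) - K_2te^(-2t) - 2K_2e^(-2t), q(t) = K_1e^(-2t) + K_2te^(-2t) + 3K_2e^(-2t)

Coefficient matrix A = [[-3, -1], [1, -1]].
Characteristic polynomial det(A - λI) = λ^2 + 4λ + 4 = 0.
Single eigenvalue λ = -2 with algebraic multiplicity 2.
Eigenvector v = (-1,1); generalized eigenvector w with (A-λI)w=v is (-2,3).
General solution: e^(-2t)[K_1·v + K_2·(t·v + w)].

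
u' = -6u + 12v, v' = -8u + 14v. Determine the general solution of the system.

u(t) = -K_1e^(6t) - 3K_2e^(2t), v(t) = -K_1e^(6t) - 2K_2e^(2t)

Coefficient matrix A = [[-6, 12], [-8, 14]].
Characteristic polynomial det(A - λI) = λ^2 - 8λ + 12 = 0.
Eigenvalues λ = 6, 2.
For λ=6: (A-λI) row 1 is [-12, 12], so an eigenvector is (-1, -1).
For λ=2: (A-λI) row 1 is [-8, 12], so an eigenvector is (-3, -2).
General solution: K_1e^(6t)(-1,-1) + K_2e^(2t)(-3,-2).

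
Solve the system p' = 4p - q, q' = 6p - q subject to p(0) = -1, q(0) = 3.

Coefficient matrix A = [[4, -1], [6, -1]].
Characteristic polynomial det(A - λI) = λ^2 - 3λ + 2 = 0.
Eigenvalues λ = 2, 1.
For λ=2: (A-λI) row 1 is [2, -1], so an eigenvector is (-1, -2).
For λ=1: (A-λI) row 1 is [3, -1], so an eigenvector is (1, 3).
General solution: K_1e^(2t)(-1,-2) + K_2e^(t)(1,3).
Applying p(0)=-1, q(0)=3 gives K_1=6, K_2=5.

p(t) = -6e^(2t) + 5e^(t), q(t) = -12e^(2t) + 15e^(t)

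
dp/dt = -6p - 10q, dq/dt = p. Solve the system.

p(t) = -3K_1e^(-3t)sin(t) + K_1e^(-3t)cos(t) + K_2e^(-3t)sin(t) + 3K_2e^(-3t)cos(t), q(t) = K_1e^(-3t)sin(t) - K_2e^(-3t)cos(t)

Coefficient matrix A = [[-6, -10], [1, 0]].
Characteristic polynomial det(A - λI) = λ^2 + 6λ + 10 = 0.
Eigenvalues λ = -3 ± i (complex conjugate pair).
For λ=-3+i: an eigenvector is (1,0) - i(-3,1) = (1 + 3i, 0 - i).
A real fundamental pair from Re and Im of e^((-3+i)t)v: X_1 = e^(-3t)(cos(t)·(1,0) + sin(t)·(-3,1)), X_2 = e^(-3t)(sin(t)·(1,0) - cos(t)·(-3,1)).
General solution: K_1X_1 + K_2X_2.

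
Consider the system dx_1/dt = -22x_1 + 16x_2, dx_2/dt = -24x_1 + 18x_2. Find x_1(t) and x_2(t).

x_1(t) = 2C_1e^(2t) + C_2e^(-6t), x_2(t) = 3C_1e^(2t) + C_2e^(-6t)

Coefficient matrix A = [[-22, 16], [-24, 18]].
Characteristic polynomial det(A - λI) = λ^2 + 4λ - 12 = 0.
Eigenvalues λ = 2, -6.
For λ=2: (A-λI) row 1 is [-24, 16], so an eigenvector is (2, 3).
For λ=-6: (A-λI) row 1 is [-16, 16], so an eigenvector is (1, 1).
General solution: C_1e^(2t)(2,3) + C_2e^(-6t)(1,1).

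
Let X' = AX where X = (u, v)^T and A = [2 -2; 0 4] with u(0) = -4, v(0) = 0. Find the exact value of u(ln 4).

A = [[2,-2],[0,4]]; eigenvalues λ = 2, 4.
Eigenvectors: (1,0) for λ=2, (-1,1) for λ=4.
From the initial condition, c_1 = -4, c_2 = 0.
u(ln 4) = (-4)(4^2)(1) + (0)(4^4)(-1) = -64.

-64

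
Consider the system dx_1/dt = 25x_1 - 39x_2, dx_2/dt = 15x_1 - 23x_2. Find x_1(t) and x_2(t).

Coefficient matrix A = [[25, -39], [15, -23]].
Characteristic polynomial det(A - λI) = λ^2 - 2λ + 10 = 0.
Eigenvalues λ = 1 ± 3i (complex conjugate pair).
For λ=1+3i: an eigenvector is (3,2) - i(-2,-1) = (3 + 2i, 2 + i).
A real fundamental pair from Re and Im of e^((1+3i)t)v: X_1 = e^(t)(cos(3t)·(3,2) + sin(3t)·(-2,-1)), X_2 = e^(t)(sin(3t)·(3,2) - cos(3t)·(-2,-1)).
General solution: K_1X_1 + K_2X_2.

x_1(t) = -2K_1e^(t)sin(3t) + 3K_1e^(t)cos(3t) + 3K_2e^(t)sin(3t) + 2K_2e^(t)cos(3t), x_2(t) = -K_1e^(t)sin(3t) + 2K_1e^(t)cos(3t) + 2K_2e^(t)sin(3t) + K_2e^(t)cos(3t)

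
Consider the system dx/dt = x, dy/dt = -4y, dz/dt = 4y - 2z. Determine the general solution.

x(t) = K_1e^(t), y(t) = -K_2e^(-4t), z(t) = 2K_2e^(-4t) - K_3e^(-2t)

Coefficient matrix A = [[1, 0, 0], [0, -4, 0], [0, 4, -2]].
det(A - λI) = 0 gives eigenvalues λ = 1, -4, -2.
For λ=1: eigenvector (1,0,0).
For λ=-4: eigenvector (0,-1,2).
For λ=-2: eigenvector (0,0,-1).
General solution: K_1e^(t)(1,0,0) + K_2e^(-4t)(0,-1,2) + K_3e^(-2t)(0,0,-1).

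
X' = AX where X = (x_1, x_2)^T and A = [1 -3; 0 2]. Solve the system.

Coefficient matrix A = [[1, -3], [0, 2]].
Characteristic polynomial det(A - λI) = λ^2 - 3λ + 2 = 0.
Eigenvalues λ = 2, 1.
For λ=2: (A-λI) row 1 is [-1, -3], so an eigenvector is (-3, 1).
For λ=1: (A-λI) row 1 is [0, -3], so an eigenvector is (1, 0).
General solution: c_1e^(2t)(-3,1) + c_2e^(t)(1,0).

x_1(t) = -3c_1e^(2t) + c_2e^(t), x_2(t) = c_1e^(2t)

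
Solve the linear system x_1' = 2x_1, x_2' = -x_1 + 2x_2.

Coefficient matrix A = [[2, 0], [-1, 2]].
Characteristic polynomial det(A - λI) = λ^2 - 4λ + 4 = 0.
Single eigenvalue λ = 2 with algebraic multiplicity 2.
Eigenvector v = (0,1); generalized eigenvector w with (A-λI)w=v is (-1,1).
General solution: e^(2t)[K_1·v + K_2·(t·v + w)].

x_1(t) = -K_2e^(2t), x_2(t) = K_1e^(2t) + K_2te^(2t) + K_2e^(2t)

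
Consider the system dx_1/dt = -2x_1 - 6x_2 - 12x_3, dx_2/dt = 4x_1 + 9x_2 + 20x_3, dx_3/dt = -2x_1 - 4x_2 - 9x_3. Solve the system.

Coefficient matrix A = [[-2, -6, -12], [4, 9, 20], [-2, -4, -9]].
det(A - λI) = 0 gives eigenvalues λ = -1, 1, -2.
For λ=-1: eigenvector (0,-2,1).
For λ=1: eigenvector (-2,1,0).
For λ=-2: eigenvector (1,-4,2).
General solution: c_1e^(-t)(0,-2,1) + c_2e^(t)(-2,1,0) + c_3e^(-2t)(1,-4,2).

x_1(t) = -2c_2e^(t) + c_3e^(-2t), x_2(t) = -2c_1e^(-t) + c_2e^(t) - 4c_3e^(-2t), x_3(t) = c_1e^(-t) + 2c_3e^(-2t)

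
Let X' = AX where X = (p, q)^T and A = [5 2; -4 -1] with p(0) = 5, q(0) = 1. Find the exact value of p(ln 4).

680

A = [[5,2],[-4,-1]]; eigenvalues λ = 3, 1.
Eigenvectors: (1,-1) for λ=3, (1,-2) for λ=1.
From the initial condition, c_1 = 11, c_2 = -6.
p(ln 4) = (11)(4^3)(1) + (-6)(4^1)(1) = 680.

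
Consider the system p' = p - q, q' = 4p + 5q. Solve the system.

p(t) = C_1e^(3t) + C_2te^(3t) - C_2e^(3t), q(t) = -2C_1e^(3t) - 2C_2te^(3t) + C_2e^(3t)

Coefficient matrix A = [[1, -1], [4, 5]].
Characteristic polynomial det(A - λI) = λ^2 - 6λ + 9 = 0.
Single eigenvalue λ = 3 with algebraic multiplicity 2.
Eigenvector v = (1,-2); generalized eigenvector w with (A-λI)w=v is (-1,1).
General solution: e^(3t)[C_1·v + C_2·(t·v + w)].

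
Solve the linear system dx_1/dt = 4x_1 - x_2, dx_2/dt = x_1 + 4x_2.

x_1(t) = K_1e^(4t)sin(t) - K_2e^(4t)cos(t), x_2(t) = -K_1e^(4t)cos(t) - K_2e^(4t)sin(t)

Coefficient matrix A = [[4, -1], [1, 4]].
Characteristic polynomial det(A - λI) = λ^2 - 8λ + 17 = 0.
Eigenvalues λ = 4 ± i (complex conjugate pair).
For λ=4+i: an eigenvector is (0,-1) - i(1,0) = (0 - i, -1).
A real fundamental pair from Re and Im of e^((4+i)t)v: X_1 = e^(4t)(cos(t)·(0,-1) + sin(t)·(1,0)), X_2 = e^(4t)(sin(t)·(0,-1) - cos(t)·(1,0)).
General solution: K_1X_1 + K_2X_2.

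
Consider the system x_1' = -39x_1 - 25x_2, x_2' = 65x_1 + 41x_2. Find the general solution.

Coefficient matrix A = [[-39, -25], [65, 41]].
Characteristic polynomial det(A - λI) = λ^2 - 2λ + 26 = 0.
Eigenvalues λ = 1 ± 5i (complex conjugate pair).
For λ=1+5i: an eigenvector is (2,-3) - i(-1,2) = (2 + i, -3 - 2i).
A real fundamental pair from Re and Im of e^((1+5i)t)v: X_1 = e^(t)(cos(5t)·(2,-3) + sin(5t)·(-1,2)), X_2 = e^(t)(sin(5t)·(2,-3) - cos(5t)·(-1,2)).
General solution: C_1X_1 + C_2X_2.

x_1(t) = -C_1e^(t)sin(5t) + 2C_1e^(t)cos(5t) + 2C_2e^(t)sin(5t) + C_2e^(t)cos(5t), x_2(t) = 2C_1e^(t)sin(5t) - 3C_1e^(t)cos(5t) - 3C_2e^(t)sin(5t) - 2C_2e^(t)cos(5t)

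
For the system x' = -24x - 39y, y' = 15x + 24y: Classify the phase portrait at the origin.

A = [[-24,-39],[15,24]]; det(A-λI) = λ^2 + 9.
λ = 0 ± 3i: zero real part.

center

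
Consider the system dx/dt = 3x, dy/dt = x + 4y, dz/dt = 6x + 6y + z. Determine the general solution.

Coefficient matrix A = [[3, 0, 0], [1, 4, 0], [6, 6, 1]].
det(A - λI) = 0 gives eigenvalues λ = 3, 4, 1.
For λ=3: eigenvector (1,-1,0).
For λ=4: eigenvector (0,1,2).
For λ=1: eigenvector (0,0,1).
General solution: K_1e^(3t)(1,-1,0) + K_2e^(4t)(0,1,2) + K_3e^(t)(0,0,1).

x(t) = K_1e^(3t), y(t) = -K_1e^(3t) + K_2e^(4t), z(t) = 2K_2e^(4t) + K_3e^(t)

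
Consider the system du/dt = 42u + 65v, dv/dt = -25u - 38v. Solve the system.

Coefficient matrix A = [[42, 65], [-25, -38]].
Characteristic polynomial det(A - λI) = λ^2 - 4λ + 29 = 0.
Eigenvalues λ = 2 ± 5i (complex conjugate pair).
For λ=2+5i: an eigenvector is (-3,2) - i(2,-1) = (-3 - 2i, 2 + i).
A real fundamental pair from Re and Im of e^((2+5i)t)v: X_1 = e^(2t)(cos(5t)·(-3,2) + sin(5t)·(2,-1)), X_2 = e^(2t)(sin(5t)·(-3,2) - cos(5t)·(2,-1)).
General solution: c_1X_1 + c_2X_2.

u(t) = 2c_1e^(2t)sin(5t) - 3c_1e^(2t)cos(5t) - 3c_2e^(2t)sin(5t) - 2c_2e^(2t)cos(5t), v(t) = -c_1e^(2t)sin(5t) + 2c_1e^(2t)cos(5t) + 2c_2e^(2t)sin(5t) + c_2e^(2t)cos(5t)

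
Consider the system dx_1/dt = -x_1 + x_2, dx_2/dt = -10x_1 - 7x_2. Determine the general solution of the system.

x_1(t) = C_1e^(-4t)sin(t) - C_2e^(-4t)cos(t), x_2(t) = -3C_1e^(-4t)sin(t) + C_1e^(-4t)cos(t) + C_2e^(-4t)sin(t) + 3C_2e^(-4t)cos(t)

Coefficient matrix A = [[-1, 1], [-10, -7]].
Characteristic polynomial det(A - λI) = λ^2 + 8λ + 17 = 0.
Eigenvalues λ = -4 ± i (complex conjugate pair).
For λ=-4+i: an eigenvector is (0,1) - i(1,-3) = (0 - i, 1 + 3i).
A real fundamental pair from Re and Im of e^((-4+i)t)v: X_1 = e^(-4t)(cos(t)·(0,1) + sin(t)·(1,-3)), X_2 = e^(-4t)(sin(t)·(0,1) - cos(t)·(1,-3)).
General solution: C_1X_1 + C_2X_2.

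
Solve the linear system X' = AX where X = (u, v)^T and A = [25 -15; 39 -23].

Coefficient matrix A = [[25, -15], [39, -23]].
Characteristic polynomial det(A - λI) = λ^2 - 2λ + 10 = 0.
Eigenvalues λ = 1 ± 3i (complex conjugate pair).
For λ=1+3i: an eigenvector is (-1,-2) - i(2,3) = (-1 - 2i, -2 - 3i).
A real fundamental pair from Re and Im of e^((1+3i)t)v: X_1 = e^(t)(cos(3t)·(-1,-2) + sin(3t)·(2,3)), X_2 = e^(t)(sin(3t)·(-1,-2) - cos(3t)·(2,3)).
General solution: K_1X_1 + K_2X_2.

u(t) = 2K_1e^(t)sin(3t) - K_1e^(t)cos(3t) - K_2e^(t)sin(3t) - 2K_2e^(t)cos(3t), v(t) = 3K_1e^(t)sin(3t) - 2K_1e^(t)cos(3t) - 2K_2e^(t)sin(3t) - 3K_2e^(t)cos(3t)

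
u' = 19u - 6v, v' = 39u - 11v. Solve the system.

Coefficient matrix A = [[19, -6], [39, -11]].
Characteristic polynomial det(A - λI) = λ^2 - 8λ + 25 = 0.
Eigenvalues λ = 4 ± 3i (complex conjugate pair).
For λ=4+3i: an eigenvector is (1,2) - i(1,3) = (1 - i, 2 - 3i).
A real fundamental pair from Re and Im of e^((4+3i)t)v: X_1 = e^(4t)(cos(3t)·(1,2) + sin(3t)·(1,3)), X_2 = e^(4t)(sin(3t)·(1,2) - cos(3t)·(1,3)).
General solution: c_1X_1 + c_2X_2.

u(t) = c_1e^(4t)sin(3t) + c_1e^(4t)cos(3t) + c_2e^(4t)sin(3t) - c_2e^(4t)cos(3t), v(t) = 3c_1e^(4t)sin(3t) + 2c_1e^(4t)cos(3t) + 2c_2e^(4t)sin(3t) - 3c_2e^(4t)cos(3t)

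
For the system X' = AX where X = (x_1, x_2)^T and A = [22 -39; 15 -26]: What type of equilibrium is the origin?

A = [[22,-39],[15,-26]]; det(A-λI) = λ^2 + 4λ + 13.
λ = -2 ± 3i: negative real part.

stable spiral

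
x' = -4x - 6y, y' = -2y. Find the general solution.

Coefficient matrix A = [[-4, -6], [0, -2]].
Characteristic polynomial det(A - λI) = λ^2 + 6λ + 8 = 0.
Eigenvalues λ = -4, -2.
For λ=-4: (A-λI) row 1 is [0, -6], so an eigenvector is (1, 0).
For λ=-2: (A-λI) row 1 is [-2, -6], so an eigenvector is (-3, 1).
General solution: C_1e^(-4t)(1,0) + C_2e^(-2t)(-3,1).

x(t) = C_1e^(-4t) - 3C_2e^(-2t), y(t) = C_2e^(-2t)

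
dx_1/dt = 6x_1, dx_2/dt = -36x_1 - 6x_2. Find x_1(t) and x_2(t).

x_1(t) = c_1e^(6t), x_2(t) = -3c_1e^(6t) + c_2e^(-6t)

Coefficient matrix A = [[6, 0], [-36, -6]].
Characteristic polynomial det(A - λI) = λ^2 - 36 = 0.
Eigenvalues λ = 6, -6.
For λ=6: (A-λI) row 2 is [-36, -12], so an eigenvector is (1, -3).
For λ=-6: (A-λI) row 1 is [12, 0], so an eigenvector is (0, 1).
General solution: c_1e^(6t)(1,-3) + c_2e^(-6t)(0,1).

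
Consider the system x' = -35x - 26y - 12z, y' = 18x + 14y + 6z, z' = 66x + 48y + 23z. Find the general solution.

x(t) = C_1e^(t) + 4C_2e^(-t) - 2C_3e^(2t), y(t) = -2C_2e^(-t) + C_3e^(2t), z(t) = -3C_1e^(t) - 7C_2e^(-t) + 4C_3e^(2t)

Coefficient matrix A = [[-35, -26, -12], [18, 14, 6], [66, 48, 23]].
det(A - λI) = 0 gives eigenvalues λ = 1, -1, 2.
For λ=1: eigenvector (1,0,-3).
For λ=-1: eigenvector (4,-2,-7).
For λ=2: eigenvector (-2,1,4).
General solution: C_1e^(t)(1,0,-3) + C_2e^(-t)(4,-2,-7) + C_3e^(2t)(-2,1,4).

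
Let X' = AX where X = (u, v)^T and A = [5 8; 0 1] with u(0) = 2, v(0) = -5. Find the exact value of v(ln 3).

A = [[5,8],[0,1]]; eigenvalues λ = 5, 1.
Eigenvectors: (1,0) for λ=5, (2,-1) for λ=1.
From the initial condition, c_1 = -8, c_2 = 5.
v(ln 3) = (-8)(3^5)(0) + (5)(3^1)(-1) = -15.

-15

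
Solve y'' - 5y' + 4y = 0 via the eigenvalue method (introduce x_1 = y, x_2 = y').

Let x_1 = y, x_2 = y'. Then x_1' = x_2 and x_2' = -4x_1 + 5x_2.
A = [[0,1],[-4,5]]; det(A-λI) = λ^2 - 5λ + 4.
Eigenvalues λ = 4, 1 with eigenvectors (1,4), (1,1).

y(t) = C_1e^(4t) + C_2e^(t)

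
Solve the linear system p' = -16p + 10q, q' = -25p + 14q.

p(t) = K_1e^(-t)sin(5t) + K_1e^(-t)cos(5t) + K_2e^(-t)sin(5t) - K_2e^(-t)cos(5t), q(t) = K_1e^(-t)sin(5t) + 2K_1e^(-t)cos(5t) + 2K_2e^(-t)sin(5t) - K_2e^(-t)cos(5t)

Coefficient matrix A = [[-16, 10], [-25, 14]].
Characteristic polynomial det(A - λI) = λ^2 + 2λ + 26 = 0.
Eigenvalues λ = -1 ± 5i (complex conjugate pair).
For λ=-1+5i: an eigenvector is (1,2) - i(1,1) = (1 - i, 2 - i).
A real fundamental pair from Re and Im of e^((-1+5i)t)v: X_1 = e^(-t)(cos(5t)·(1,2) + sin(5t)·(1,1)), X_2 = e^(-t)(sin(5t)·(1,2) - cos(5t)·(1,1)).
General solution: K_1X_1 + K_2X_2.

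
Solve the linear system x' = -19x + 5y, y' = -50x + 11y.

Coefficient matrix A = [[-19, 5], [-50, 11]].
Characteristic polynomial det(A - λI) = λ^2 + 8λ + 41 = 0.
Eigenvalues λ = -4 ± 5i (complex conjugate pair).
For λ=-4+5i: an eigenvector is (0,-1) - i(-1,-3) = (0 + i, -1 + 3i).
A real fundamental pair from Re and Im of e^((-4+5i)t)v: X_1 = e^(-4t)(cos(5t)·(0,-1) + sin(5t)·(-1,-3)), X_2 = e^(-4t)(sin(5t)·(0,-1) - cos(5t)·(-1,-3)).
General solution: K_1X_1 + K_2X_2.

x(t) = -K_1e^(-4t)sin(5t) + K_2e^(-4t)cos(5t), y(t) = -3K_1e^(-4t)sin(5t) - K_1e^(-4t)cos(5t) - K_2e^(-4t)sin(5t) + 3K_2e^(-4t)cos(5t)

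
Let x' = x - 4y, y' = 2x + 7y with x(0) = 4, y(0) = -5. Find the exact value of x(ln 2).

176

A = [[1,-4],[2,7]]; eigenvalues λ = 3, 5.
Eigenvectors: (2,-1) for λ=3, (1,-1) for λ=5.
From the initial condition, c_1 = -1, c_2 = 6.
x(ln 2) = (-1)(2^3)(2) + (6)(2^5)(1) = 176.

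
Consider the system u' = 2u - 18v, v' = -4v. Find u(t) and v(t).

Coefficient matrix A = [[2, -18], [0, -4]].
Characteristic polynomial det(A - λI) = λ^2 + 2λ - 8 = 0.
Eigenvalues λ = -4, 2.
For λ=-4: (A-λI) row 1 is [6, -18], so an eigenvector is (3, 1).
For λ=2: (A-λI) row 1 is [0, -18], so an eigenvector is (-1, 0).
General solution: K_1e^(-4t)(3,1) + K_2e^(2t)(-1,0).

u(t) = 3K_1e^(-4t) - K_2e^(2t), v(t) = K_1e^(-4t)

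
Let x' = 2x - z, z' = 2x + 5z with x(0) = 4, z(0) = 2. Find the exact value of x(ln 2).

A = [[2,-1],[2,5]]; eigenvalues λ = 4, 3.
Eigenvectors: (-1,2) for λ=4, (-1,1) for λ=3.
From the initial condition, c_1 = 6, c_2 = -10.
x(ln 2) = (6)(2^4)(-1) + (-10)(2^3)(-1) = -16.

-16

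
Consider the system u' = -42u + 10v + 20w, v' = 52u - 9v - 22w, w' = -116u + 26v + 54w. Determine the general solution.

u(t) = K_1e^(-2t) + 2K_2e^(3t), v(t) = -2K_1e^(-2t) + 5K_2e^(3t) - 2K_3e^(2t), w(t) = 3K_1e^(-2t) + 2K_2e^(3t) + K_3e^(2t)

Coefficient matrix A = [[-42, 10, 20], [52, -9, -22], [-116, 26, 54]].
det(A - λI) = 0 gives eigenvalues λ = -2, 3, 2.
For λ=-2: eigenvector (1,-2,3).
For λ=3: eigenvector (2,5,2).
For λ=2: eigenvector (0,-2,1).
General solution: K_1e^(-2t)(1,-2,3) + K_2e^(3t)(2,5,2) + K_3e^(2t)(0,-2,1).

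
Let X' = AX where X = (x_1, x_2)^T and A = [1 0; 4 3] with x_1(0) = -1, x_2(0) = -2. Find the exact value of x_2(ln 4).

A = [[1,0],[4,3]]; eigenvalues λ = 3, 1.
Eigenvectors: (0,-1) for λ=3, (-1,2) for λ=1.
From the initial condition, c_1 = 4, c_2 = 1.
x_2(ln 4) = (4)(4^3)(-1) + (1)(4^1)(2) = -248.

-248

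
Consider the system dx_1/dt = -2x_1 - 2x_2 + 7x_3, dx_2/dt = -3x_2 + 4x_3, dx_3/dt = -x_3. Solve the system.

Coefficient matrix A = [[-2, -2, 7], [0, -3, 4], [0, 0, -1]].
det(A - λI) = 0 gives eigenvalues λ = -2, -3, -1.
For λ=-2: eigenvector (1,0,0).
For λ=-3: eigenvector (2,1,0).
For λ=-1: eigenvector (3,2,1).
General solution: c_1e^(-2t)(1,0,0) + c_2e^(-3t)(2,1,0) + c_3e^(-t)(3,2,1).

x_1(t) = c_1e^(-2t) + 2c_2e^(-3t) + 3c_3e^(-t), x_2(t) = c_2e^(-3t) + 2c_3e^(-t), x_3(t) = c_3e^(-t)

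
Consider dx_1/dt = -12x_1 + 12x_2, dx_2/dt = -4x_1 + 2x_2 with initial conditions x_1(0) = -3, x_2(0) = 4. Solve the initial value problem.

Coefficient matrix A = [[-12, 12], [-4, 2]].
Characteristic polynomial det(A - λI) = λ^2 + 10λ + 24 = 0.
Eigenvalues λ = -4, -6.
For λ=-4: (A-λI) row 1 is [-8, 12], so an eigenvector is (-3, -2).
For λ=-6: (A-λI) row 1 is [-6, 12], so an eigenvector is (2, 1).
General solution: c_1e^(-4t)(-3,-2) + c_2e^(-6t)(2,1).
Applying x_1(0)=-3, x_2(0)=4 gives c_1=-11, c_2=-18.

x_1(t) = 33e^(-4t) - 36e^(-6t), x_2(t) = 22e^(-4t) - 18e^(-6t)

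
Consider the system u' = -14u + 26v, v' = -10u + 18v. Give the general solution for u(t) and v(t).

Coefficient matrix A = [[-14, 26], [-10, 18]].
Characteristic polynomial det(A - λI) = λ^2 - 4λ + 8 = 0.
Eigenvalues λ = 2 ± 2i (complex conjugate pair).
For λ=2+2i: an eigenvector is (-2,-1) - i(3,2) = (-2 - 3i, -1 - 2i).
A real fundamental pair from Re and Im of e^((2+2i)t)v: X_1 = e^(2t)(cos(2t)·(-2,-1) + sin(2t)·(3,2)), X_2 = e^(2t)(sin(2t)·(-2,-1) - cos(2t)·(3,2)).
General solution: C_1X_1 + C_2X_2.

u(t) = 3C_1e^(2t)sin(2t) - 2C_1e^(2t)cos(2t) - 2C_2e^(2t)sin(2t) - 3C_2e^(2t)cos(2t), v(t) = 2C_1e^(2t)sin(2t) - C_1e^(2t)cos(2t) - C_2e^(2t)sin(2t) - 2C_2e^(2t)cos(2t)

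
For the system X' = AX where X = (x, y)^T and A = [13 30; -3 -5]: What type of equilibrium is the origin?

unstable spiral

A = [[13,30],[-3,-5]]; det(A-λI) = λ^2 - 8λ + 25.
λ = 4 ± 3i: positive real part.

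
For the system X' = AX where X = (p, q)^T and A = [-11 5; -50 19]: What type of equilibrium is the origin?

A = [[-11,5],[-50,19]]; det(A-λI) = λ^2 - 8λ + 41.
λ = 4 ± 5i: positive real part.

unstable spiral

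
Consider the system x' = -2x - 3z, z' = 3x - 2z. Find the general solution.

Coefficient matrix A = [[-2, -3], [3, -2]].
Characteristic polynomial det(A - λI) = λ^2 + 4λ + 13 = 0.
Eigenvalues λ = -2 ± 3i (complex conjugate pair).
For λ=-2+3i: an eigenvector is (0,1) - i(-1,0) = (0 + i, 1).
A real fundamental pair from Re and Im of e^((-2+3i)t)v: X_1 = e^(-2t)(cos(3t)·(0,1) + sin(3t)·(-1,0)), X_2 = e^(-2t)(sin(3t)·(0,1) - cos(3t)·(-1,0)).
General solution: K_1X_1 + K_2X_2.

x(t) = -K_1e^(-2t)sin(3t) + K_2e^(-2t)cos(3t), z(t) = K_1e^(-2t)cos(3t) + K_2e^(-2t)sin(3t)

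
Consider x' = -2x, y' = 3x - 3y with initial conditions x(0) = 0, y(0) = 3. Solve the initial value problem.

Coefficient matrix A = [[-2, 0], [3, -3]].
Characteristic polynomial det(A - λI) = λ^2 + 5λ + 6 = 0.
Eigenvalues λ = -2, -3.
For λ=-2: (A-λI) row 2 is [3, -1], so an eigenvector is (1, 3).
For λ=-3: (A-λI) row 1 is [1, 0], so an eigenvector is (0, 1).
General solution: c_1e^(-2t)(1,3) + c_2e^(-3t)(0,1).
Applying x(0)=0, y(0)=3 gives c_1=0, c_2=3.

x(t) = 0, y(t) = 3e^(-3t)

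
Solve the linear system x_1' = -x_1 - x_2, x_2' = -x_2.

x_1(t) = c_1e^(-t) + c_2te^(-t) - c_2e^(-t), x_2(t) = -c_2e^(-t)

Coefficient matrix A = [[-1, -1], [0, -1]].
Characteristic polynomial det(A - λI) = λ^2 + 2λ + 1 = 0.
Single eigenvalue λ = -1 with algebraic multiplicity 2.
Eigenvector v = (1,0); generalized eigenvector w with (A-λI)w=v is (-1,-1).
General solution: e^(-t)[c_1·v + c_2·(t·v + w)].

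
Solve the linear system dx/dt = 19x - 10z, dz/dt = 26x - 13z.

Coefficient matrix A = [[19, -10], [26, -13]].
Characteristic polynomial det(A - λI) = λ^2 - 6λ + 13 = 0.
Eigenvalues λ = 3 ± 2i (complex conjugate pair).
For λ=3+2i: an eigenvector is (-2,-3) - i(-1,-2) = (-2 + i, -3 + 2i).
A real fundamental pair from Re and Im of e^((3+2i)t)v: X_1 = e^(3t)(cos(2t)·(-2,-3) + sin(2t)·(-1,-2)), X_2 = e^(3t)(sin(2t)·(-2,-3) - cos(2t)·(-1,-2)).
General solution: C_1X_1 + C_2X_2.

x(t) = -C_1e^(3t)sin(2t) - 2C_1e^(3t)cos(2t) - 2C_2e^(3t)sin(2t) + C_2e^(3t)cos(2t), z(t) = -2C_1e^(3t)sin(2t) - 3C_1e^(3t)cos(2t) - 3C_2e^(3t)sin(2t) + 2C_2e^(3t)cos(2t)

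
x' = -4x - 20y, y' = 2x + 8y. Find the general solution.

Coefficient matrix A = [[-4, -20], [2, 8]].
Characteristic polynomial det(A - λI) = λ^2 - 4λ + 8 = 0.
Eigenvalues λ = 2 ± 2i (complex conjugate pair).
For λ=2+2i: an eigenvector is (-3,1) - i(-1,0) = (-3 + i, 1).
A real fundamental pair from Re and Im of e^((2+2i)t)v: X_1 = e^(2t)(cos(2t)·(-3,1) + sin(2t)·(-1,0)), X_2 = e^(2t)(sin(2t)·(-3,1) - cos(2t)·(-1,0)).
General solution: K_1X_1 + K_2X_2.

x(t) = -K_1e^(2t)sin(2t) - 3K_1e^(2t)cos(2t) - 3K_2e^(2t)sin(2t) + K_2e^(2t)cos(2t), y(t) = K_1e^(2t)cos(2t) + K_2e^(2t)sin(2t)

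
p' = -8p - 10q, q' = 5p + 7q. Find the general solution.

Coefficient matrix A = [[-8, -10], [5, 7]].
Characteristic polynomial det(A - λI) = λ^2 + λ - 6 = 0.
Eigenvalues λ = 2, -3.
For λ=2: (A-λI) row 1 is [-10, -10], so an eigenvector is (1, -1).
For λ=-3: (A-λI) row 1 is [-5, -10], so an eigenvector is (-2, 1).
General solution: c_1e^(2t)(1,-1) + c_2e^(-3t)(-2,1).

p(t) = c_1e^(2t) - 2c_2e^(-3t), q(t) = -c_1e^(2t) + c_2e^(-3t)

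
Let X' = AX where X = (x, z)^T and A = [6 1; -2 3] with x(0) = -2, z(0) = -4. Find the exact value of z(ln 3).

A = [[6,1],[-2,3]]; eigenvalues λ = 5, 4.
Eigenvectors: (1,-1) for λ=5, (-1,2) for λ=4.
From the initial condition, c_1 = -8, c_2 = -6.
z(ln 3) = (-8)(3^5)(-1) + (-6)(3^4)(2) = 972.

972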